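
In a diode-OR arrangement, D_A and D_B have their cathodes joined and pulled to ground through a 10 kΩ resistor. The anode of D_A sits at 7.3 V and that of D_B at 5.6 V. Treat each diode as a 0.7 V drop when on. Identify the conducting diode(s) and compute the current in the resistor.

Only D_A conducts; I_R ≈ 0.66 mA

Assume both conduct. Then node N would need to be at both 7.3−0.7 = 6.6 V and 5.6−0.7 = 4.9 V, which is impossible.
Assume only D_A conducts: V_N = 7.3 − 0.7 = 6.6 V, so I_R = 6.6/10 = 0.66 mA.
Check D_B: its anode-to-cathode voltage is 5.6 − 6.6 = -1 V < 0.7 V, so it is off. The assumption is consistent.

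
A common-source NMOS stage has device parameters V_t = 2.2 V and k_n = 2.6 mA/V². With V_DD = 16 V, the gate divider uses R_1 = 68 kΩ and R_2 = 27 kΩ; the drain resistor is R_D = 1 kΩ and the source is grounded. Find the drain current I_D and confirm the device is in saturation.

I_D ≈ 7.2 mA

V_G = V_DD·R_2/(R_1+R_2) = 16×27/95 = 4.55 V. With the source grounded, V_GS = V_G = 4.55 V.
Assume saturation: I_D = (k_n/2)(V_GS − V_t)² = (2.6/2)×(4.55 − 2.2)² = 1.3×2.35² = 7.16 mA.
V_DS = V_DD − I_D·R_D = 16 − 7.16×1 = 8.84 V.
Saturation requires V_DS ≥ V_GS − V_t = 2.35 V; 8.84 ≥ 2.35 ✓.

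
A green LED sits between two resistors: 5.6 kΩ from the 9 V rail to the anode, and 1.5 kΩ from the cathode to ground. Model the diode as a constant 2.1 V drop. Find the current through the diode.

I ≈ 0.97 mA

The two resistors are in series with the diode, so KVL gives 9 = I·5.6 + 2.1 + I·1.5.
I = (9 − 2.1) / (5.6 + 1.5) kΩ = 6.9 / 7.1 = 0.972 mA.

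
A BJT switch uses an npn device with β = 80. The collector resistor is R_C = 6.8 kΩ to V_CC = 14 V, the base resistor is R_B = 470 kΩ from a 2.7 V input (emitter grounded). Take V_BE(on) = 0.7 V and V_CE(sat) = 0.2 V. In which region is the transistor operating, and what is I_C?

Assume active. Base-emitter loop: I_B = (V_BB − V_BE)/R_B = (2.7 − 0.7)/470 = 0.00426 mA.
I_C = β·I_B = 80×0.00426 = 0.34 mA.
V_CE = V_CC − I_C·R_C = 14 − 0.34×6.8 = 11.7 V > V_CE(sat), so the active-region assumption holds.

active; I_C ≈ 0.34 mA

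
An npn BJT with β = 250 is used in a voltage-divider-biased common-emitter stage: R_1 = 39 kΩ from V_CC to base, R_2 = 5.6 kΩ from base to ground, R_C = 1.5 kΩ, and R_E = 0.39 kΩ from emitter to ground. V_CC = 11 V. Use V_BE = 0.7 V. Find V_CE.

V_CE ≈ 7.9 V

Thevenize the base divider: V_Th = V_CC·R_2/(R_1+R_2) = 11×5.6/44.6 = 1.38 V, R_Th = R_1‖R_2 = 4.9 kΩ.
Base-emitter loop: V_Th = I_B·R_Th + V_BE + (β+1)I_B·R_E, so I_B = (1.38 − 0.7) / (4.9 + 251×0.39) = 0.00663 mA.
I_C = β·I_B = 250×0.00663 = 1.66 mA, and I_E = (β+1)I_B = 1.66 mA.
V_CE = V_CC − I_C·R_C − I_E·R_E = 11 − 1.66×1.5 − 1.66×0.39 = 7.87 V.
V_CE = 7.87 V > 0.2 V confirms active-region operation.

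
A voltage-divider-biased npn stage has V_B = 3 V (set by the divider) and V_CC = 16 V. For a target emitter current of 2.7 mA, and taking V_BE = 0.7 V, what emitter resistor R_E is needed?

V_E = V_B − V_BE = 3 − 0.7 = 2.3 V.
R_E = V_E / I_E = 2.3 / 2.7 = 0.852 kΩ.

R_E ≈ 0.85 kΩ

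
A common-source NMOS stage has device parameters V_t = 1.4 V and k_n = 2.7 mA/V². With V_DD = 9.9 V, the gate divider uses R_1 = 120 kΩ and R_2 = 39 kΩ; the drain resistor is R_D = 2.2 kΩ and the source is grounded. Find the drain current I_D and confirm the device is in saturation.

I_D ≈ 1.4 mA

V_G = V_DD·R_2/(R_1+R_2) = 9.9×39/159 = 2.43 V. With the source grounded, V_GS = V_G = 2.43 V.
Assume saturation: I_D = (k_n/2)(V_GS − V_t)² = (2.7/2)×(2.43 − 1.4)² = 1.35×1.03² = 1.43 mA.
V_DS = V_DD − I_D·R_D = 9.9 − 1.43×2.2 = 6.76 V.
Saturation requires V_DS ≥ V_GS − V_t = 1.03 V; 6.76 ≥ 1.03 ✓.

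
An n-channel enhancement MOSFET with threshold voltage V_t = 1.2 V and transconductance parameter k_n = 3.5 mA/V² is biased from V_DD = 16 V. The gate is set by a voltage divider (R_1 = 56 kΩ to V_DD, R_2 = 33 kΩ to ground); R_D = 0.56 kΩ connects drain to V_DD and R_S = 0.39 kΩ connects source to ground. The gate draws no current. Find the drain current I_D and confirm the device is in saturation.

V_G = V_DD·R_2/(R_1+R_2) = 16×33/89 = 5.93 V.
Assume saturation: I_D = (k_n/2)(V_GS − V_t)² with V_GS = V_G − I_D·R_S = 5.93 − 0.39·I_D.
Substituting gives 0.266·I_D² − 7.46·I_D + 39.2 = 0, with roots I_D = 7 or 21 mA.
The root I_D = 21 mA gives V_GS = -2.27 V ≤ V_t, so take I_D = 7 mA.
Then V_GS = 3.2 V and V_DS = V_DD − I_D(R_D+R_S) = 16 − 7×0.95 = 9.35 V.
Saturation requires V_DS ≥ V_GS − V_t = 2 V; 9.35 ≥ 2 ✓.

I_D ≈ 7 mA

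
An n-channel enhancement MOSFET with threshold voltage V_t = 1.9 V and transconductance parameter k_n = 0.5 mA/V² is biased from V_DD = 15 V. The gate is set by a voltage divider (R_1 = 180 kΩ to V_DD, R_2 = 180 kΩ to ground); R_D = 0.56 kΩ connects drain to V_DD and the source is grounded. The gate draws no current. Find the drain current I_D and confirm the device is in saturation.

V_G = V_DD·R_2/(R_1+R_2) = 15×180/360 = 7.5 V. With the source grounded, V_GS = V_G = 7.5 V.
Assume saturation: I_D = (k_n/2)(V_GS − V_t)² = (0.5/2)×(7.5 − 1.9)² = 0.25×5.6² = 7.84 mA.
V_DS = V_DD − I_D·R_D = 15 − 7.84×0.56 = 10.6 V.
Saturation requires V_DS ≥ V_GS − V_t = 5.6 V; 10.6 ≥ 5.6 ✓.

I_D ≈ 7.8 mA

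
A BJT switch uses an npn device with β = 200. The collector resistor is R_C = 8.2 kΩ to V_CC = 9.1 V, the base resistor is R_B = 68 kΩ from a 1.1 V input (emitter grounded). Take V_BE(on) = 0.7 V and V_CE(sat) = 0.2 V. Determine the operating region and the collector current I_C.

Assume active: I_B = (1.1 − 0.7)/68 = 0.00588 mA, giving I_C = β·I_B = 1.18 mA.
But then V_CE = 9.1 − 1.18×8.2 = -0.547 V < V_CE(sat) = 0.2 V — impossible in the active region.
So the transistor is saturated. With V_CE = 0.2 V, I_C = (V_CC − 0.2)/R_C = 8.9/8.2 = 1.09 mA.
Check: β·I_B = 1.18 mA > I_C = 1.09 mA, confirming saturation.

saturation; I_C ≈ 1.1 mA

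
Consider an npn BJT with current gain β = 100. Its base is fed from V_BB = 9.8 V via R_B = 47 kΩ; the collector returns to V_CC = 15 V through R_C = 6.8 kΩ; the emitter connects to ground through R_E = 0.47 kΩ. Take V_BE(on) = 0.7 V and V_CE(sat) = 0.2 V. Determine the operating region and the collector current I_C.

saturation; I_C ≈ 2 mA

Assume active: I_B = (9.8 − 0.7)/(47 + 101×0.47) = 0.0963 mA, I_C = β·I_B = 9.63 mA.
Then V_CE = 15 − 9.63×6.8 − 9.73×0.47 = -55.1 V < 0.2 V — the active assumption fails.
Re-solve with V_CE = 0.2 V. KCL at the emitter: V_E/R_E = (V_BB−0.7−V_E)/R_B + (V_CC−0.2−V_E)/R_C, giving V_E = 1.03 V.
I_C = (V_CC − 0.2 − V_E)/R_C = (14.8 − 1.03)/6.8 = 2.02 mA.
Check: I_B = (9.1 − 1.03)/47 = 0.172 mA, and β·I_B = 17.2 mA > I_C, confirming saturation.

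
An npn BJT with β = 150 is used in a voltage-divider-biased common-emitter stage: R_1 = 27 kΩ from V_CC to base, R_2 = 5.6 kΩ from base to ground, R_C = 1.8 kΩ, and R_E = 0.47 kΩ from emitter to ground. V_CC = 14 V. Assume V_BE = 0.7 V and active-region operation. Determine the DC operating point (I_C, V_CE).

Thevenize the base divider: V_Th = V_CC·R_2/(R_1+R_2) = 14×5.6/32.6 = 2.4 V, R_Th = R_1‖R_2 = 4.64 kΩ.
Base-emitter loop: V_Th = I_B·R_Th + V_BE + (β+1)I_B·R_E, so I_B = (2.4 − 0.7) / (4.64 + 151×0.47) = 0.0225 mA.
I_C = β·I_B = 150×0.0225 = 3.38 mA, and I_E = (β+1)I_B = 3.4 mA.
V_CE = V_CC − I_C·R_C − I_E·R_E = 14 − 3.38×1.8 − 3.4×0.47 = 6.31 V.
V_CE = 6.31 V > 0.2 V confirms active-region operation.

I_C ≈ 3.4 mA, V_CE ≈ 6.3 V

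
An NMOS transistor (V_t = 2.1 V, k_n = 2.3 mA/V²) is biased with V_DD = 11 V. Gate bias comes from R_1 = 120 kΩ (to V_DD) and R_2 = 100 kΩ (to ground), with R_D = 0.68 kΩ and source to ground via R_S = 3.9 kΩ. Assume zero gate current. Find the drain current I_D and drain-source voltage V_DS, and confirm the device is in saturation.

V_G = V_DD·R_2/(R_1+R_2) = 11×100/220 = 5 V.
Assume saturation: I_D = (k_n/2)(V_GS − V_t)² with V_GS = V_G − I_D·R_S = 5 − 3.9·I_D.
Substituting gives 17.5·I_D² − 27·I_D + 9.67 = 0, with roots I_D = 0.564 or 0.98 mA.
The root I_D = 0.98 mA gives V_GS = 1.18 V ≤ V_t, so take I_D = 0.564 mA.
Then V_GS = 2.8 V and V_DS = V_DD − I_D(R_D+R_S) = 11 − 0.564×4.58 = 8.42 V.
Saturation requires V_DS ≥ V_GS − V_t = 0.7 V; 8.42 ≥ 0.7 ✓.

I_D ≈ 0.56 mA, V_DS ≈ 8.4 V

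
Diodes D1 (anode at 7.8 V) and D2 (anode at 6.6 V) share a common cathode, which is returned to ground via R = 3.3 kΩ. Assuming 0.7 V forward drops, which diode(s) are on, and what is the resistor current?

Assume both conduct. Then node N would need to be at both 7.8−0.7 = 7.1 V and 6.6−0.7 = 5.9 V, which is impossible.
Assume only D1 conducts: V_N = 7.8 − 0.7 = 7.1 V, so I_R = 7.1/3.3 = 2.15 mA.
Check D2: its anode-to-cathode voltage is 6.6 − 7.1 = -0.5 V < 0.7 V, so it is off. The assumption is consistent.

Only D1 conducts; I_R ≈ 2.2 mA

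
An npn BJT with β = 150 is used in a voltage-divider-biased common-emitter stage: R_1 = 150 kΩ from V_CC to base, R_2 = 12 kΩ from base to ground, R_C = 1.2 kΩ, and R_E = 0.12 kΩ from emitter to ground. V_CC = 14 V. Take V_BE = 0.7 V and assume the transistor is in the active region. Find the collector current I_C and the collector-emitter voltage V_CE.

I_C ≈ 1.7 mA, V_CE ≈ 12 V

Thevenize the base divider: V_Th = V_CC·R_2/(R_1+R_2) = 14×12/162 = 1.04 V, R_Th = R_1‖R_2 = 11.1 kΩ.
Base-emitter loop: V_Th = I_B·R_Th + V_BE + (β+1)I_B·R_E, so I_B = (1.04 − 0.7) / (11.1 + 151×0.12) = 0.0115 mA.
I_C = β·I_B = 150×0.0115 = 1.73 mA, and I_E = (β+1)I_B = 1.74 mA.
V_CE = V_CC − I_C·R_C − I_E·R_E = 14 − 1.73×1.2 − 1.74×0.12 = 11.7 V.
V_CE = 11.7 V > 0.2 V confirms active-region operation.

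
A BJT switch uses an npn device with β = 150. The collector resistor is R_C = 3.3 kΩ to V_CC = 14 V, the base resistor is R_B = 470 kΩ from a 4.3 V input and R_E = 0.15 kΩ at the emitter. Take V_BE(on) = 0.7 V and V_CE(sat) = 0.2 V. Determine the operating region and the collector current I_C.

Assume active. Base-emitter loop: I_B = (V_BB − V_BE)/(R_B + (β+1)R_E) = (4.3 − 0.7)/(470 + 151×0.15) = 0.00731 mA.
I_C = β·I_B = 150×0.00731 = 1.1 mA.
V_CE = V_CC − I_C·R_C − I_E·R_E = 14 − 1.1×3.3 − 1.1×0.15 = 10.2 V > V_CE(sat), so the active-region assumption holds.

active; I_C ≈ 1.1 mA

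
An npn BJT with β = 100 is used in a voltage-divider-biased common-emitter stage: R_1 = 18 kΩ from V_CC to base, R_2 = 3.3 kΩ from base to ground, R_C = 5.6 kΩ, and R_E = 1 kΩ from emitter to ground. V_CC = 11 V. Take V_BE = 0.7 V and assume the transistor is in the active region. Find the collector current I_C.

I_C ≈ 0.97 mA

Thevenize the base divider: V_Th = V_CC·R_2/(R_1+R_2) = 11×3.3/21.3 = 1.7 V, R_Th = R_1‖R_2 = 2.79 kΩ.
Base-emitter loop: V_Th = I_B·R_Th + V_BE + (β+1)I_B·R_E, so I_B = (1.7 − 0.7) / (2.79 + 101×1) = 0.00968 mA.
I_C = β·I_B = 100×0.00968 = 0.968 mA, and I_E = (β+1)I_B = 0.977 mA.
V_CE = V_CC − I_C·R_C − I_E·R_E = 11 − 0.968×5.6 − 0.977×1 = 4.6 V.
V_CE = 4.6 V > 0.2 V confirms active-region operation.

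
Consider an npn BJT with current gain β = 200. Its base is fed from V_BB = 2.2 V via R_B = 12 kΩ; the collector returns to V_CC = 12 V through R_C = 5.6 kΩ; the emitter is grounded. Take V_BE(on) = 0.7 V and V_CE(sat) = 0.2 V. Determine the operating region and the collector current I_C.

Assume active: I_B = (2.2 − 0.7)/12 = 0.125 mA, giving I_C = β·I_B = 25 mA.
But then V_CE = 12 − 25×5.6 = -128 V < V_CE(sat) = 0.2 V — impossible in the active region.
So the transistor is saturated. With V_CE = 0.2 V, I_C = (V_CC − 0.2)/R_C = 11.8/5.6 = 2.11 mA.
Check: β·I_B = 25 mA > I_C = 2.11 mA, confirming saturation.

saturation; I_C ≈ 2.1 mA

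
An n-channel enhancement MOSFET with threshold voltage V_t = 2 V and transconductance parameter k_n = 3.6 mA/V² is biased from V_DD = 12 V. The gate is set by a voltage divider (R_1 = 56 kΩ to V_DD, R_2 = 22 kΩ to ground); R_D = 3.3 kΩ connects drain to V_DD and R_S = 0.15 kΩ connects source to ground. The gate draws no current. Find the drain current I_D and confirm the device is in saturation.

V_G = V_DD·R_2/(R_1+R_2) = 12×22/78 = 3.38 V.
Assume saturation: I_D = (k_n/2)(V_GS − V_t)² with V_GS = V_G − I_D·R_S = 3.38 − 0.15·I_D.
Substituting gives 0.0405·I_D² − 1.75·I_D + 3.45 = 0, with roots I_D = 2.07 or 41.1 mA.
The root I_D = 41.1 mA gives V_GS = -2.78 V ≤ V_t, so take I_D = 2.07 mA.
Then V_GS = 3.07 V and V_DS = V_DD − I_D(R_D+R_S) = 12 − 2.07×3.45 = 4.84 V.
Saturation requires V_DS ≥ V_GS − V_t = 1.07 V; 4.84 ≥ 1.07 ✓.

I_D ≈ 2.1 mA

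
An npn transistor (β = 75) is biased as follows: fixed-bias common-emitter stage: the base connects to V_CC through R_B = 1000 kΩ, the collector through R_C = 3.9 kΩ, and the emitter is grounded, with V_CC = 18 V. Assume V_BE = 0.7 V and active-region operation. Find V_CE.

V_CE ≈ 13 V

Base loop: V_CC = I_B·R_B + V_BE, so I_B = (18 − 0.7)/1000 kΩ = 0.0173 mA.
In the active region I_C = β·I_B = 75 × 0.0173 = 1.3 mA.
Collector loop: V_CE = V_CC − I_C·R_C = 18 − 1.3×3.9 = 12.9 V.
Since V_CE = 12.9 V > V_CE(sat) ≈ 0.2 V, the transistor is in the active region as assumed.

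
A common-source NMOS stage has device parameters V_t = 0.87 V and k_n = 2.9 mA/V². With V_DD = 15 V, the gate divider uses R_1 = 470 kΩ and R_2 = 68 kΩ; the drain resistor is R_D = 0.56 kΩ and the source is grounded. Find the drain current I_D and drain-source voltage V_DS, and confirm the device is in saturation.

I_D ≈ 1.5 mA, V_DS ≈ 14 V

V_G = V_DD·R_2/(R_1+R_2) = 15×68/538 = 1.9 V. With the source grounded, V_GS = V_G = 1.9 V.
Assume saturation: I_D = (k_n/2)(V_GS − V_t)² = (2.9/2)×(1.9 − 0.87)² = 1.45×1.03² = 1.53 mA.
V_DS = V_DD − I_D·R_D = 15 − 1.53×0.56 = 14.1 V.
Saturation requires V_DS ≥ V_GS − V_t = 1.03 V; 14.1 ≥ 1.03 ✓.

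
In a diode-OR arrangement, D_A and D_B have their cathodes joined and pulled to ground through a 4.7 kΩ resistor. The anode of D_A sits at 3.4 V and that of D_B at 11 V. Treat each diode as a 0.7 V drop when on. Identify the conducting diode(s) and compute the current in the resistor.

Only D_B conducts; I_R ≈ 2.2 mA

Assume both conduct. Then node N would need to be at both 3.4−0.7 = 2.7 V and 11−0.7 = 10.3 V, which is impossible.
Assume only D_B conducts: V_N = 11 − 0.7 = 10.3 V, so I_R = 10.3/4.7 = 2.19 mA.
Check D_A: its anode-to-cathode voltage is 3.4 − 10.3 = -6.9 V < 0.7 V, so it is off. The assumption is consistent.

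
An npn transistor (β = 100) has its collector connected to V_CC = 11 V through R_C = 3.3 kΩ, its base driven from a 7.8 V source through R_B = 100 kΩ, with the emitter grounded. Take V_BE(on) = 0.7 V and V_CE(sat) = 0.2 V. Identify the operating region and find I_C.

saturation; I_C ≈ 3.3 mA

Assume active: I_B = (7.8 − 0.7)/100 = 0.071 mA, giving I_C = β·I_B = 7.1 mA.
But then V_CE = 11 − 7.1×3.3 = -12.4 V < V_CE(sat) = 0.2 V — impossible in the active region.
So the transistor is saturated. With V_CE = 0.2 V, I_C = (V_CC − 0.2)/R_C = 10.8/3.3 = 3.27 mA.
Check: β·I_B = 7.1 mA > I_C = 3.27 mA, confirming saturation.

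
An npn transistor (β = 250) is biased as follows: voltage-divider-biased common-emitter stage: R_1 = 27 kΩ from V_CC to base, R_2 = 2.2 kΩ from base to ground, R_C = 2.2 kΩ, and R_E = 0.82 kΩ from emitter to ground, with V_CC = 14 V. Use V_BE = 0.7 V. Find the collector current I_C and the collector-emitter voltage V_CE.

Thevenize the base divider: V_Th = V_CC·R_2/(R_1+R_2) = 14×2.2/29.2 = 1.05 V, R_Th = R_1‖R_2 = 2.03 kΩ.
Base-emitter loop: V_Th = I_B·R_Th + V_BE + (β+1)I_B·R_E, so I_B = (1.05 − 0.7) / (2.03 + 251×0.82) = 0.00171 mA.
I_C = β·I_B = 250×0.00171 = 0.427 mA, and I_E = (β+1)I_B = 0.428 mA.
V_CE = V_CC − I_C·R_C − I_E·R_E = 14 − 0.427×2.2 − 0.428×0.82 = 12.7 V.
V_CE = 12.7 V > 0.2 V confirms active-region operation.

I_C ≈ 0.43 mA, V_CE ≈ 13 V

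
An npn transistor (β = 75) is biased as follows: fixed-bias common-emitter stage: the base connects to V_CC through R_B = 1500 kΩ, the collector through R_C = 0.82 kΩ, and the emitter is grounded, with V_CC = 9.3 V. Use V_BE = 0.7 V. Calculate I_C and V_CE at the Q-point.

I_C ≈ 0.43 mA, V_CE ≈ 8.9 V

Base loop: V_CC = I_B·R_B + V_BE, so I_B = (9.3 − 0.7)/1500 kΩ = 0.00573 mA.
In the active region I_C = β·I_B = 75 × 0.00573 = 0.43 mA.
Collector loop: V_CE = V_CC − I_C·R_C = 9.3 − 0.43×0.82 = 8.95 V.
Since V_CE = 8.95 V > V_CE(sat) ≈ 0.2 V, the transistor is in the active region as assumed.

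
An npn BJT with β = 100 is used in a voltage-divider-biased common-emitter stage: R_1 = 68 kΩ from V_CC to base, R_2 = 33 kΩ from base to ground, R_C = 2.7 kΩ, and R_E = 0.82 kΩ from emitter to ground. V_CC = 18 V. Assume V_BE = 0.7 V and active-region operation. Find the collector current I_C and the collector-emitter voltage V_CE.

I_C ≈ 4.9 mA, V_CE ≈ 0.6 V

Thevenize the base divider: V_Th = V_CC·R_2/(R_1+R_2) = 18×33/101 = 5.88 V, R_Th = R_1‖R_2 = 22.2 kΩ.
Base-emitter loop: V_Th = I_B·R_Th + V_BE + (β+1)I_B·R_E, so I_B = (5.88 − 0.7) / (22.2 + 101×0.82) = 0.0493 mA.
I_C = β·I_B = 100×0.0493 = 4.93 mA, and I_E = (β+1)I_B = 4.98 mA.
V_CE = V_CC − I_C·R_C − I_E·R_E = 18 − 4.93×2.7 − 4.98×0.82 = 0.596 V.
V_CE = 0.596 V > 0.2 V confirms active-region operation.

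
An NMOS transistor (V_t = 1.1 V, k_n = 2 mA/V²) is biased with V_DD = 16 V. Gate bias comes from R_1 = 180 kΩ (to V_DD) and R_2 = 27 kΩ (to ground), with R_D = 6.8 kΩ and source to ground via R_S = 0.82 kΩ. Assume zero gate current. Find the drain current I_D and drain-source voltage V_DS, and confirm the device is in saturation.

I_D ≈ 0.42 mA, V_DS ≈ 13 V

V_G = V_DD·R_2/(R_1+R_2) = 16×27/207 = 2.09 V.
Assume saturation: I_D = (k_n/2)(V_GS − V_t)² with V_GS = V_G − I_D·R_S = 2.09 − 0.82·I_D.
Substituting gives 0.672·I_D² − 2.62·I_D + 0.974 = 0, with roots I_D = 0.417 or 3.48 mA.
The root I_D = 3.48 mA gives V_GS = -0.765 V ≤ V_t, so take I_D = 0.417 mA.
Then V_GS = 1.75 V and V_DS = V_DD − I_D(R_D+R_S) = 16 − 0.417×7.62 = 12.8 V.
Saturation requires V_DS ≥ V_GS − V_t = 0.645 V; 12.8 ≥ 0.645 ✓.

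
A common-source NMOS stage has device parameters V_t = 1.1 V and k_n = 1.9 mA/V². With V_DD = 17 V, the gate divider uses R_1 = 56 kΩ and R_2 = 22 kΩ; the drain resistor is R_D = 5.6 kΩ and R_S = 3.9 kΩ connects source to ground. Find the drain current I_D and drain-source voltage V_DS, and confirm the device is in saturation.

V_G = V_DD·R_2/(R_1+R_2) = 17×22/78 = 4.79 V.
Assume saturation: I_D = (k_n/2)(V_GS − V_t)² with V_GS = V_G − I_D·R_S = 4.79 − 3.9·I_D.
Substituting gives 14.4·I_D² − 28.4·I_D + 13 = 0, with roots I_D = 0.724 or 1.24 mA.
The root I_D = 1.24 mA gives V_GS = -0.0427 V ≤ V_t, so take I_D = 0.724 mA.
Then V_GS = 1.97 V and V_DS = V_DD − I_D(R_D+R_S) = 17 − 0.724×9.5 = 10.1 V.
Saturation requires V_DS ≥ V_GS − V_t = 0.873 V; 10.1 ≥ 0.873 ✓.

I_D ≈ 0.72 mA, V_DS ≈ 10 V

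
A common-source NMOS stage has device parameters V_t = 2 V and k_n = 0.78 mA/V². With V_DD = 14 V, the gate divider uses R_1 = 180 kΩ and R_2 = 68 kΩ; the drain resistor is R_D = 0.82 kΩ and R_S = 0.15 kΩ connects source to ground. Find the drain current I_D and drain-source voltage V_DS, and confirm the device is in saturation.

I_D ≈ 1.1 mA, V_DS ≈ 13 V

V_G = V_DD·R_2/(R_1+R_2) = 14×68/248 = 3.84 V.
Assume saturation: I_D = (k_n/2)(V_GS − V_t)² with V_GS = V_G − I_D·R_S = 3.84 − 0.15·I_D.
Substituting gives 0.00877·I_D² − 1.22·I_D + 1.32 = 0, with roots I_D = 1.09 or 137 mA.
The root I_D = 137 mA gives V_GS = -16.8 V ≤ V_t, so take I_D = 1.09 mA.
Then V_GS = 3.67 V and V_DS = V_DD − I_D(R_D+R_S) = 14 − 1.09×0.97 = 12.9 V.
Saturation requires V_DS ≥ V_GS − V_t = 1.67 V; 12.9 ≥ 1.67 ✓.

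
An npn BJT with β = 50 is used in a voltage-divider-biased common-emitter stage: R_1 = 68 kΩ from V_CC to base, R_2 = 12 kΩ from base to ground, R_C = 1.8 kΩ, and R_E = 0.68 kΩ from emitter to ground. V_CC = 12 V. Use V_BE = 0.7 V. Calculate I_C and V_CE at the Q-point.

I_C ≈ 1.2 mA, V_CE ≈ 8.9 V

Thevenize the base divider: V_Th = V_CC·R_2/(R_1+R_2) = 12×12/80 = 1.8 V, R_Th = R_1‖R_2 = 10.2 kΩ.
Base-emitter loop: V_Th = I_B·R_Th + V_BE + (β+1)I_B·R_E, so I_B = (1.8 − 0.7) / (10.2 + 51×0.68) = 0.0245 mA.
I_C = β·I_B = 50×0.0245 = 1.23 mA, and I_E = (β+1)I_B = 1.25 mA.
V_CE = V_CC − I_C·R_C − I_E·R_E = 12 − 1.23×1.8 − 1.25×0.68 = 8.94 V.
V_CE = 8.94 V > 0.2 V confirms active-region operation.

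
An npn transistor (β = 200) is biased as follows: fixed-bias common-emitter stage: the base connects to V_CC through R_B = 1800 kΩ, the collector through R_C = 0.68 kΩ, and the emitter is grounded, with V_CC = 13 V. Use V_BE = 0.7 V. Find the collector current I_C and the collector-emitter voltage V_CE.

Base loop: V_CC = I_B·R_B + V_BE, so I_B = (13 − 0.7)/1800 kΩ = 0.00683 mA.
In the active region I_C = β·I_B = 200 × 0.00683 = 1.37 mA.
Collector loop: V_CE = V_CC − I_C·R_C = 13 − 1.37×0.68 = 12.1 V.
Since V_CE = 12.1 V > V_CE(sat) ≈ 0.2 V, the transistor is in the active region as assumed.

I_C ≈ 1.4 mA, V_CE ≈ 12 V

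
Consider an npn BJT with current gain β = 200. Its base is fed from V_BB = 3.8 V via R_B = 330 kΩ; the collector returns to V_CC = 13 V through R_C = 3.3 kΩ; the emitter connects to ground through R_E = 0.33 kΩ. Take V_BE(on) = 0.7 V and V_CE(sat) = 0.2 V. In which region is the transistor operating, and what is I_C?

active; I_C ≈ 1.6 mA

Assume active. Base-emitter loop: I_B = (V_BB − V_BE)/(R_B + (β+1)R_E) = (3.8 − 0.7)/(330 + 201×0.33) = 0.00782 mA.
I_C = β·I_B = 200×0.00782 = 1.56 mA.
V_CE = V_CC − I_C·R_C − I_E·R_E = 13 − 1.56×3.3 − 1.57×0.33 = 7.32 V > V_CE(sat), so the active-region assumption holds.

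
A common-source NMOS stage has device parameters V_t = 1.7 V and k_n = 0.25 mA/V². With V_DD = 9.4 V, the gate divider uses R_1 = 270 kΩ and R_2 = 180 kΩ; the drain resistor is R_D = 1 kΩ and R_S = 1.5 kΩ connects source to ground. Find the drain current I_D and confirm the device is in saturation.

I_D ≈ 0.32 mA

V_G = V_DD·R_2/(R_1+R_2) = 9.4×180/450 = 3.76 V.
Assume saturation: I_D = (k_n/2)(V_GS − V_t)² with V_GS = V_G − I_D·R_S = 3.76 − 1.5·I_D.
Substituting gives 0.281·I_D² − 1.77·I_D + 0.53 = 0, with roots I_D = 0.315 or 5.99 mA.
The root I_D = 5.99 mA gives V_GS = -5.22 V ≤ V_t, so take I_D = 0.315 mA.
Then V_GS = 3.29 V and V_DS = V_DD − I_D(R_D+R_S) = 9.4 − 0.315×2.5 = 8.61 V.
Saturation requires V_DS ≥ V_GS − V_t = 1.59 V; 8.61 ≥ 1.59 ✓.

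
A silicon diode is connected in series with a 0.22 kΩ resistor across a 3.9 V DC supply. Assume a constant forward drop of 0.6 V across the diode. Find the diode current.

I ≈ 15 mA

KVL around the loop: 3.9 = V_D + I·R = 0.6 + I × 0.22 kΩ.
So I = (3.9 − 0.6) / 0.22 kΩ = 3.3 / 0.22 = 15 mA.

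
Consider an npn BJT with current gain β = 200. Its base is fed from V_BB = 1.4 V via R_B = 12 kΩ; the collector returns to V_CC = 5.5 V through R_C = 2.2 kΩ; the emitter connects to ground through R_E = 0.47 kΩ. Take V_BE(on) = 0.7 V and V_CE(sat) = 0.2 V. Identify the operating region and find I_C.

active; I_C ≈ 1.3 mA

Assume active. Base-emitter loop: I_B = (V_BB − V_BE)/(R_B + (β+1)R_E) = (1.4 − 0.7)/(12 + 201×0.47) = 0.00657 mA.
I_C = β·I_B = 200×0.00657 = 1.31 mA.
V_CE = V_CC − I_C·R_C − I_E·R_E = 5.5 − 1.31×2.2 − 1.32×0.47 = 1.99 V > V_CE(sat), so the active-region assumption holds.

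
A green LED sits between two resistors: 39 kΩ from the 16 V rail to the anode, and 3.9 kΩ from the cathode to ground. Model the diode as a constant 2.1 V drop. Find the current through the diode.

The two resistors are in series with the diode, so KVL gives 16 = I·39 + 2.1 + I·3.9.
I = (16 − 2.1) / (39 + 3.9) kΩ = 13.9 / 42.9 = 0.324 mA.

I ≈ 0.32 mA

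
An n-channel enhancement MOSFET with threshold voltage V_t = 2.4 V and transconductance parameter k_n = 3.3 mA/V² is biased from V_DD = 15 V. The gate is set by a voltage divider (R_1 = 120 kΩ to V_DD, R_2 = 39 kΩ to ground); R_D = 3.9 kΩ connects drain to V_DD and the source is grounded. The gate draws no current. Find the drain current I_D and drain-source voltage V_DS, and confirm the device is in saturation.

I_D ≈ 2.7 mA, V_DS ≈ 4.5 V

V_G = V_DD·R_2/(R_1+R_2) = 15×39/159 = 3.68 V. With the source grounded, V_GS = V_G = 3.68 V.
Assume saturation: I_D = (k_n/2)(V_GS − V_t)² = (3.3/2)×(3.68 − 2.4)² = 1.65×1.28² = 2.7 mA.
V_DS = V_DD − I_D·R_D = 15 − 2.7×3.9 = 4.47 V.
Saturation requires V_DS ≥ V_GS − V_t = 1.28 V; 4.47 ≥ 1.28 ✓.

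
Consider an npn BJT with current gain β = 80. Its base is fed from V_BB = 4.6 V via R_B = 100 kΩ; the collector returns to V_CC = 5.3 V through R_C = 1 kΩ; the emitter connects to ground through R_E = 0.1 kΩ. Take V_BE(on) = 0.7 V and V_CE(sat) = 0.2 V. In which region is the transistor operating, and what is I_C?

Assume active. Base-emitter loop: I_B = (V_BB − V_BE)/(R_B + (β+1)R_E) = (4.6 − 0.7)/(100 + 81×0.1) = 0.0361 mA.
I_C = β·I_B = 80×0.0361 = 2.89 mA.
V_CE = V_CC − I_C·R_C − I_E·R_E = 5.3 − 2.89×1 − 2.92×0.1 = 2.12 V > V_CE(sat), so the active-region assumption holds.

active; I_C ≈ 2.9 mA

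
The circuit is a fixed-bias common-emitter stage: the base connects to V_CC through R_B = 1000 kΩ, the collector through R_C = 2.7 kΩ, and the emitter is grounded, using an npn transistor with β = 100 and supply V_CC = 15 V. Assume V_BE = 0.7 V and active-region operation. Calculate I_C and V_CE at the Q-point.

I_C ≈ 1.4 mA, V_CE ≈ 11 V

Base loop: V_CC = I_B·R_B + V_BE, so I_B = (15 − 0.7)/1000 kΩ = 0.0143 mA.
In the active region I_C = β·I_B = 100 × 0.0143 = 1.43 mA.
Collector loop: V_CE = V_CC − I_C·R_C = 15 − 1.43×2.7 = 11.1 V.
Since V_CE = 11.1 V > V_CE(sat) ≈ 0.2 V, the transistor is in the active region as assumed.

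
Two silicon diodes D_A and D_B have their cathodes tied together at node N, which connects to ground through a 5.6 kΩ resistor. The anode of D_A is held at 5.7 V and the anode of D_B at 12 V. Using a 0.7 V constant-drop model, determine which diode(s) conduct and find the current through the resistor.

Only D_B conducts; I_R ≈ 2 mA

Assume both conduct. Then node N would need to be at both 5.7−0.7 = 5 V and 12−0.7 = 11.3 V, which is impossible.
Assume only D_B conducts: V_N = 12 − 0.7 = 11.3 V, so I_R = 11.3/5.6 = 2.02 mA.
Check D_A: its anode-to-cathode voltage is 5.7 − 11.3 = -5.6 V < 0.7 V, so it is off. The assumption is consistent.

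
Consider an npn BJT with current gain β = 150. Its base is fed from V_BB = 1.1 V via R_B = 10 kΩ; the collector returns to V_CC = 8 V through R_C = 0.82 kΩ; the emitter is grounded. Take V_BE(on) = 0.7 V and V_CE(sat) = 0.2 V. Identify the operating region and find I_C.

Assume active. Base-emitter loop: I_B = (V_BB − V_BE)/R_B = (1.1 − 0.7)/10 = 0.04 mA.
I_C = β·I_B = 150×0.04 = 6 mA.
V_CE = V_CC − I_C·R_C = 8 − 6×0.82 = 3.08 V > V_CE(sat), so the active-region assumption holds.

active; I_C ≈ 6 mA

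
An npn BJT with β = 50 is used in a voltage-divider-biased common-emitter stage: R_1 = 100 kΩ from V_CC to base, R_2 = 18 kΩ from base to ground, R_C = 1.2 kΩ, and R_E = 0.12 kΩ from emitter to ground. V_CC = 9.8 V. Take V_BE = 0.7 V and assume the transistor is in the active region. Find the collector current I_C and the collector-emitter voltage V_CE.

Thevenize the base divider: V_Th = V_CC·R_2/(R_1+R_2) = 9.8×18/118 = 1.49 V, R_Th = R_1‖R_2 = 15.3 kΩ.
Base-emitter loop: V_Th = I_B·R_Th + V_BE + (β+1)I_B·R_E, so I_B = (1.49 − 0.7) / (15.3 + 51×0.12) = 0.0372 mA.
I_C = β·I_B = 50×0.0372 = 1.86 mA, and I_E = (β+1)I_B = 1.9 mA.
V_CE = V_CC − I_C·R_C − I_E·R_E = 9.8 − 1.86×1.2 − 1.9×0.12 = 7.34 V.
V_CE = 7.34 V > 0.2 V confirms active-region operation.

I_C ≈ 1.9 mA, V_CE ≈ 7.3 V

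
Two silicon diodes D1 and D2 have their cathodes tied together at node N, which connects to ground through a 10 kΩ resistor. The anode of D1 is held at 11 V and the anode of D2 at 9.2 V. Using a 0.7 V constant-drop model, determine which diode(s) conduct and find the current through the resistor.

Only D1 conducts; I_R ≈ 1 mA

Assume both conduct. Then node N would need to be at both 11−0.7 = 10.3 V and 9.2−0.7 = 8.5 V, which is impossible.
Assume only D1 conducts: V_N = 11 − 0.7 = 10.3 V, so I_R = 10.3/10 = 1.03 mA.
Check D2: its anode-to-cathode voltage is 9.2 − 10.3 = -1.1 V < 0.7 V, so it is off. The assumption is consistent.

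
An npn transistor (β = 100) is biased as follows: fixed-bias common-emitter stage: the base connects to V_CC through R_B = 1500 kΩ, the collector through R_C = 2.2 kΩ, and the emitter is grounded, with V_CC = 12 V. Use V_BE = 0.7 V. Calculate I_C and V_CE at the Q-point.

I_C ≈ 0.75 mA, V_CE ≈ 10 V

Base loop: V_CC = I_B·R_B + V_BE, so I_B = (12 − 0.7)/1500 kΩ = 0.00753 mA.
In the active region I_C = β·I_B = 100 × 0.00753 = 0.753 mA.
Collector loop: V_CE = V_CC − I_C·R_C = 12 − 0.753×2.2 = 10.3 V.
Since V_CE = 10.3 V > V_CE(sat) ≈ 0.2 V, the transistor is in the active region as assumed.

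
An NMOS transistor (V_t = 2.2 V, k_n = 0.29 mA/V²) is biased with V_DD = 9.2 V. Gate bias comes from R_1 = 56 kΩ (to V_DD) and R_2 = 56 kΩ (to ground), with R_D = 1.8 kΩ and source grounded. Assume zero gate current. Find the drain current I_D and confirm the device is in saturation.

V_G = V_DD·R_2/(R_1+R_2) = 9.2×56/112 = 4.6 V. With the source grounded, V_GS = V_G = 4.6 V.
Assume saturation: I_D = (k_n/2)(V_GS − V_t)² = (0.29/2)×(4.6 − 2.2)² = 0.145×2.4² = 0.835 mA.
V_DS = V_DD − I_D·R_D = 9.2 − 0.835×1.8 = 7.7 V.
Saturation requires V_DS ≥ V_GS − V_t = 2.4 V; 7.7 ≥ 2.4 ✓.

I_D ≈ 0.84 mA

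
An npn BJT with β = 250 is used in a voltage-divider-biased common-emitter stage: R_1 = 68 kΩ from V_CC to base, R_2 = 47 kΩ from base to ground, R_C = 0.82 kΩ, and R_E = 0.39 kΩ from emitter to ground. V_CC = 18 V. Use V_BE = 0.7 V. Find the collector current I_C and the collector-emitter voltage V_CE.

Thevenize the base divider: V_Th = V_CC·R_2/(R_1+R_2) = 18×47/115 = 7.36 V, R_Th = R_1‖R_2 = 27.8 kΩ.
Base-emitter loop: V_Th = I_B·R_Th + V_BE + (β+1)I_B·R_E, so I_B = (7.36 − 0.7) / (27.8 + 251×0.39) = 0.053 mA.
I_C = β·I_B = 250×0.053 = 13.2 mA, and I_E = (β+1)I_B = 13.3 mA.
V_CE = V_CC − I_C·R_C − I_E·R_E = 18 − 13.2×0.82 − 13.3×0.39 = 1.96 V.
V_CE = 1.96 V > 0.2 V confirms active-region operation.

I_C ≈ 13 mA, V_CE ≈ 2 V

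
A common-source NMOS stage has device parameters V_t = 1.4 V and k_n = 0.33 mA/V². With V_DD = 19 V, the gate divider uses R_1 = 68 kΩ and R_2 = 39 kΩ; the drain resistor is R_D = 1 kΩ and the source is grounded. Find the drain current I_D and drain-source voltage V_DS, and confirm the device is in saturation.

V_G = V_DD·R_2/(R_1+R_2) = 19×39/107 = 6.93 V. With the source grounded, V_GS = V_G = 6.93 V.
Assume saturation: I_D = (k_n/2)(V_GS − V_t)² = (0.33/2)×(6.93 − 1.4)² = 0.165×5.53² = 5.04 mA.
V_DS = V_DD − I_D·R_D = 19 − 5.04×1 = 14 V.
Saturation requires V_DS ≥ V_GS − V_t = 5.53 V; 14 ≥ 5.53 ✓.

I_D ≈ 5 mA, V_DS ≈ 14 V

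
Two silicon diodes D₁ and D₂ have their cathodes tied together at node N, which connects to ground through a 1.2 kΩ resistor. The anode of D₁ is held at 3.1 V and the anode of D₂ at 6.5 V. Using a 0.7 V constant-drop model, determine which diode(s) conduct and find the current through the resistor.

Assume both conduct. Then node N would need to be at both 3.1−0.7 = 2.4 V and 6.5−0.7 = 5.8 V, which is impossible.
Assume only D₂ conducts: V_N = 6.5 − 0.7 = 5.8 V, so I_R = 5.8/1.2 = 4.83 mA.
Check D₁: its anode-to-cathode voltage is 3.1 − 5.8 = -2.7 V < 0.7 V, so it is off. The assumption is consistent.

Only D₂ conducts; I_R ≈ 4.8 mA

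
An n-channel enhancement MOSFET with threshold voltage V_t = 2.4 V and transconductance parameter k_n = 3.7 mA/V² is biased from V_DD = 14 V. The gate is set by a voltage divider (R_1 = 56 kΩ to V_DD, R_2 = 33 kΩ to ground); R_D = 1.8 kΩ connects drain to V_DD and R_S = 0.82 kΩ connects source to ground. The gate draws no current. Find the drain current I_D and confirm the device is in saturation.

V_G = V_DD·R_2/(R_1+R_2) = 14×33/89 = 5.19 V.
Assume saturation: I_D = (k_n/2)(V_GS − V_t)² with V_GS = V_G − I_D·R_S = 5.19 − 0.82·I_D.
Substituting gives 1.24·I_D² − 9.47·I_D + 14.4 = 0, with roots I_D = 2.1 or 5.51 mA.
The root I_D = 5.51 mA gives V_GS = 0.675 V ≤ V_t, so take I_D = 2.1 mA.
Then V_GS = 3.47 V and V_DS = V_DD − I_D(R_D+R_S) = 14 − 2.1×2.62 = 8.49 V.
Saturation requires V_DS ≥ V_GS − V_t = 1.07 V; 8.49 ≥ 1.07 ✓.

I_D ≈ 2.1 mA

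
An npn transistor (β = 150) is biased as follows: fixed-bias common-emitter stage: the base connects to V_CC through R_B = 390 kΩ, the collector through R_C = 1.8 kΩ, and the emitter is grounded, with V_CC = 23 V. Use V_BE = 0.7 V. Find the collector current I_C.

Base loop: V_CC = I_B·R_B + V_BE, so I_B = (23 − 0.7)/390 kΩ = 0.0572 mA.
In the active region I_C = β·I_B = 150 × 0.0572 = 8.58 mA.
Collector loop: V_CE = V_CC − I_C·R_C = 23 − 8.58×1.8 = 7.56 V.
Since V_CE = 7.56 V > V_CE(sat) ≈ 0.2 V, the transistor is in the active region as assumed.

I_C ≈ 8.6 mA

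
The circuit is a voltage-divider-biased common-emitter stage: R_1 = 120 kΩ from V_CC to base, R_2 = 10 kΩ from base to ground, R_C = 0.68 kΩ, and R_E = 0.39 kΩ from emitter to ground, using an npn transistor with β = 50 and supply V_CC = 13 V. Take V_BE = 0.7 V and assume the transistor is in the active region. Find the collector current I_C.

Thevenize the base divider: V_Th = V_CC·R_2/(R_1+R_2) = 13×10/130 = 1 V, R_Th = R_1‖R_2 = 9.23 kΩ.
Base-emitter loop: V_Th = I_B·R_Th + V_BE + (β+1)I_B·R_E, so I_B = (1 − 0.7) / (9.23 + 51×0.39) = 0.0103 mA.
I_C = β·I_B = 50×0.0103 = 0.515 mA, and I_E = (β+1)I_B = 0.525 mA.
V_CE = V_CC − I_C·R_C − I_E·R_E = 13 − 0.515×0.68 − 0.525×0.39 = 12.4 V.
V_CE = 12.4 V > 0.2 V confirms active-region operation.

I_C ≈ 0.52 mA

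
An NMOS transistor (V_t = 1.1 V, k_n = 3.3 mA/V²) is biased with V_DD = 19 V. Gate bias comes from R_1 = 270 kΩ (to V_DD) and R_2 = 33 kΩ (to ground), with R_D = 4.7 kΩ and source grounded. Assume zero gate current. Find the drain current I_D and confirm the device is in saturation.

V_G = V_DD·R_2/(R_1+R_2) = 19×33/303 = 2.07 V. With the source grounded, V_GS = V_G = 2.07 V.
Assume saturation: I_D = (k_n/2)(V_GS − V_t)² = (3.3/2)×(2.07 − 1.1)² = 1.65×0.969² = 1.55 mA.
V_DS = V_DD − I_D·R_D = 19 − 1.55×4.7 = 11.7 V.
Saturation requires V_DS ≥ V_GS − V_t = 0.969 V; 11.7 ≥ 0.969 ✓.

I_D ≈ 1.6 mA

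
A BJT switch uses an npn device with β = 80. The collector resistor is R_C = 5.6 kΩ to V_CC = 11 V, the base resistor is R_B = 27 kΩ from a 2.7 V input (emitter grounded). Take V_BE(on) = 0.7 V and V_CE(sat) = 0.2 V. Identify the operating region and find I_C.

Assume active: I_B = (2.7 − 0.7)/27 = 0.0741 mA, giving I_C = β·I_B = 5.93 mA.
But then V_CE = 11 − 5.93×5.6 = -22.2 V < V_CE(sat) = 0.2 V — impossible in the active region.
So the transistor is saturated. With V_CE = 0.2 V, I_C = (V_CC − 0.2)/R_C = 10.8/5.6 = 1.93 mA.
Check: β·I_B = 5.93 mA > I_C = 1.93 mA, confirming saturation.

saturation; I_C ≈ 1.9 mA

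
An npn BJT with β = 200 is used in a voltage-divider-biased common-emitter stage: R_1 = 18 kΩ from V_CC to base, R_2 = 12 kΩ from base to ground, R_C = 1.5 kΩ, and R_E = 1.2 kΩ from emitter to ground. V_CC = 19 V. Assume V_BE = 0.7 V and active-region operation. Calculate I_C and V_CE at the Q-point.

I_C ≈ 5.6 mA, V_CE ≈ 4 V

Thevenize the base divider: V_Th = V_CC·R_2/(R_1+R_2) = 19×12/30 = 7.6 V, R_Th = R_1‖R_2 = 7.2 kΩ.
Base-emitter loop: V_Th = I_B·R_Th + V_BE + (β+1)I_B·R_E, so I_B = (7.6 − 0.7) / (7.2 + 201×1.2) = 0.0278 mA.
I_C = β·I_B = 200×0.0278 = 5.56 mA, and I_E = (β+1)I_B = 5.58 mA.
V_CE = V_CC − I_C·R_C − I_E·R_E = 19 − 5.56×1.5 − 5.58×1.2 = 3.97 V.
V_CE = 3.97 V > 0.2 V confirms active-region operation.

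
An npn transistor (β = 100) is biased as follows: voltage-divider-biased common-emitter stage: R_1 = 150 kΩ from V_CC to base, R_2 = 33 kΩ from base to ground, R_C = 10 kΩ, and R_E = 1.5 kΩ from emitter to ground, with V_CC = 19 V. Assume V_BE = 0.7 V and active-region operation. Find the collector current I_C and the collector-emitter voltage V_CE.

I_C ≈ 1.5 mA, V_CE ≈ 1.4 V

Thevenize the base divider: V_Th = V_CC·R_2/(R_1+R_2) = 19×33/183 = 3.43 V, R_Th = R_1‖R_2 = 27 kΩ.
Base-emitter loop: V_Th = I_B·R_Th + V_BE + (β+1)I_B·R_E, so I_B = (3.43 − 0.7) / (27 + 101×1.5) = 0.0153 mA.
I_C = β·I_B = 100×0.0153 = 1.53 mA, and I_E = (β+1)I_B = 1.54 mA.
V_CE = V_CC − I_C·R_C − I_E·R_E = 19 − 1.53×10 − 1.54×1.5 = 1.42 V.
V_CE = 1.42 V > 0.2 V confirms active-region operation.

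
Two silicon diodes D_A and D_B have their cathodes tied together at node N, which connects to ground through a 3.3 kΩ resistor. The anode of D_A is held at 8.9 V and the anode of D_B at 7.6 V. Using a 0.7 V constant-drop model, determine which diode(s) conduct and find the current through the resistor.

Only D_A conducts; I_R ≈ 2.5 mA

Assume both conduct. Then node N would need to be at both 8.9−0.7 = 8.2 V and 7.6−0.7 = 6.9 V, which is impossible.
Assume only D_A conducts: V_N = 8.9 − 0.7 = 8.2 V, so I_R = 8.2/3.3 = 2.48 mA.
Check D_B: its anode-to-cathode voltage is 7.6 − 8.2 = -0.6 V < 0.7 V, so it is off. The assumption is consistent.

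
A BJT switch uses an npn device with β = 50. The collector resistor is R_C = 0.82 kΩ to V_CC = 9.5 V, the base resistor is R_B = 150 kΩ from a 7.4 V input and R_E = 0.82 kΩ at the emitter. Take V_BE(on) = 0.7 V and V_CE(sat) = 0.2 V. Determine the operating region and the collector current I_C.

Assume active. Base-emitter loop: I_B = (V_BB − V_BE)/(R_B + (β+1)R_E) = (7.4 − 0.7)/(150 + 51×0.82) = 0.0349 mA.
I_C = β·I_B = 50×0.0349 = 1.75 mA.
V_CE = V_CC − I_C·R_C − I_E·R_E = 9.5 − 1.75×0.82 − 1.78×0.82 = 6.61 V > V_CE(sat), so the active-region assumption holds.

active; I_C ≈ 1.7 mA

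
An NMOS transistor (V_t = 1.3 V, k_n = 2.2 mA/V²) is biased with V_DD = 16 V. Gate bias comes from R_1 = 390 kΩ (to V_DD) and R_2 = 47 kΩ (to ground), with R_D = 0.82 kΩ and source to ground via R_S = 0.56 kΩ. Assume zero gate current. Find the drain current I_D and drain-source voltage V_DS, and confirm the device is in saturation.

V_G = V_DD·R_2/(R_1+R_2) = 16×47/437 = 1.72 V.
Assume saturation: I_D = (k_n/2)(V_GS − V_t)² with V_GS = V_G − I_D·R_S = 1.72 − 0.56·I_D.
Substituting gives 0.345·I_D² − 1.52·I_D + 0.195 = 0, with roots I_D = 0.132 or 4.27 mA.
The root I_D = 4.27 mA gives V_GS = -0.67 V ≤ V_t, so take I_D = 0.132 mA.
Then V_GS = 1.65 V and V_DS = V_DD − I_D(R_D+R_S) = 16 − 0.132×1.38 = 15.8 V.
Saturation requires V_DS ≥ V_GS − V_t = 0.347 V; 15.8 ≥ 0.347 ✓.

I_D ≈ 0.13 mA, V_DS ≈ 16 V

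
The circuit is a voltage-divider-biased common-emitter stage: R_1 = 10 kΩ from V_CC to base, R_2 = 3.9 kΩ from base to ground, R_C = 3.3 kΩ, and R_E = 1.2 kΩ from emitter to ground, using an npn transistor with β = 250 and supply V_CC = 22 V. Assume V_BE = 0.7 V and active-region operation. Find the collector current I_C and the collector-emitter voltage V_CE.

Thevenize the base divider: V_Th = V_CC·R_2/(R_1+R_2) = 22×3.9/13.9 = 6.17 V, R_Th = R_1‖R_2 = 2.81 kΩ.
Base-emitter loop: V_Th = I_B·R_Th + V_BE + (β+1)I_B·R_E, so I_B = (6.17 − 0.7) / (2.81 + 251×1.2) = 0.018 mA.
I_C = β·I_B = 250×0.018 = 4.5 mA, and I_E = (β+1)I_B = 4.52 mA.
V_CE = V_CC − I_C·R_C − I_E·R_E = 22 − 4.5×3.3 − 4.52×1.2 = 1.73 V.
V_CE = 1.73 V > 0.2 V confirms active-region operation.

I_C ≈ 4.5 mA, V_CE ≈ 1.7 V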